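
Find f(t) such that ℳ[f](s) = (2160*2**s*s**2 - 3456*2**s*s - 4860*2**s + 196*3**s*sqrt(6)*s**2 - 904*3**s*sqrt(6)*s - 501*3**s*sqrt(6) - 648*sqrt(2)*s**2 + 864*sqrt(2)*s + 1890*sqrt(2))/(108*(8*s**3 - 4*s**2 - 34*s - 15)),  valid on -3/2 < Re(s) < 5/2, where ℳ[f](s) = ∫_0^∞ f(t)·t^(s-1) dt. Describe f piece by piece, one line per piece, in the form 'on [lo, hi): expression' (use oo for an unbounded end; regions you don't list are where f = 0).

on [0, 1): sqrt(2)*t**(3/2)/4
on [1, 2): sqrt(2)*sqrt(t)*(t + 1)/2
on [2, 3): sqrt(2)*t**(3/2)/8
on [3, oo): 4*sqrt(2)/t**(5/2)

the common scale on t comes off first: t**(3/2) on [0, 1/2); sqrt(t)*(2*t + 1) on [1/2, 1); t**(3/2)/2 on [1, 3/2); …
reversing the shared t-power: t on [0, 1/2); 2*t + 1 on [1/2, 1); t/2 on [1, 3/2); …
cuts at 1, 2, 3: linearity sums the 4 kernel integrals
the [0, 1) slice contributes ∫ sqrt(2)*t**(3/2)/4·t^(s-1) dt
segment [1, 2) carries sqrt(2)*sqrt(t)*(t + 1)/2; integrate it
segment 2 to 3 holds sqrt(2)*t**(3/2)/8; add its integral
segment [3, ∞) carries 4*sqrt(2)/t**(5/2); integrate it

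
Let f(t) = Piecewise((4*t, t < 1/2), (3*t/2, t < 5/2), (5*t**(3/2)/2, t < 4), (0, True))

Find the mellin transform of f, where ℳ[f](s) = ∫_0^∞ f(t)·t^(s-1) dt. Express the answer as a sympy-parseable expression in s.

integrate the 3 segments split at 1/2, 5/2, then add the results
[0, 1/2) adds the kernel integral of 4*t
for t in [1/2, 5/2): the term is ∫ 3*t/2·t^(s-1)
for t in [5/2, 4): the term is ∫ 5*t**(3/2)/2·t^(s-1)

5*(32*2**(2*s)*(s + 1) - 5*2**(1/2 - s)*5**(s + 1/2)*(s + 1) + 3*(5/2)**s*(2*s + 3) + (2*s + 3)/2**s)/(4*(s + 1)*(2*s + 3))
  Re(s) > -1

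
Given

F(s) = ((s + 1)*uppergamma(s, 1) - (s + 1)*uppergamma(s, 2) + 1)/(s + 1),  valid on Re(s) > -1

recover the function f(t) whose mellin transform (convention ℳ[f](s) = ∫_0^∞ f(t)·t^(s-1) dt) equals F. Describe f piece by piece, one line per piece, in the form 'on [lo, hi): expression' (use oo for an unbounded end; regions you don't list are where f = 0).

slice at 1, transform all 2 pieces, and sum them
segment [0, 1) carries t; integrate it
over [1, 2), the kernel integral of exp(-t) enters the sum

on [0, 1): t
on [1, 2): exp(-t)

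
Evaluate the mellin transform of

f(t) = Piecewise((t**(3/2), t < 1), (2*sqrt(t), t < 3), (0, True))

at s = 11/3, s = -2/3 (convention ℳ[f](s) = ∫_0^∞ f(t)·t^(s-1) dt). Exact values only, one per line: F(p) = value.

decompose at 1; ℳ[f](s) sums the 2 pieces' integrals
[0, 1) adds the kernel integral of t**(3/2)
for t in [1, 3): the term is ∫ 2*sqrt(t)·t^(s-1)

F(11/3) = -222/775 + 972*3**(1/6)/25
F(-2/3) = 66/5 - 4*3**(5/6)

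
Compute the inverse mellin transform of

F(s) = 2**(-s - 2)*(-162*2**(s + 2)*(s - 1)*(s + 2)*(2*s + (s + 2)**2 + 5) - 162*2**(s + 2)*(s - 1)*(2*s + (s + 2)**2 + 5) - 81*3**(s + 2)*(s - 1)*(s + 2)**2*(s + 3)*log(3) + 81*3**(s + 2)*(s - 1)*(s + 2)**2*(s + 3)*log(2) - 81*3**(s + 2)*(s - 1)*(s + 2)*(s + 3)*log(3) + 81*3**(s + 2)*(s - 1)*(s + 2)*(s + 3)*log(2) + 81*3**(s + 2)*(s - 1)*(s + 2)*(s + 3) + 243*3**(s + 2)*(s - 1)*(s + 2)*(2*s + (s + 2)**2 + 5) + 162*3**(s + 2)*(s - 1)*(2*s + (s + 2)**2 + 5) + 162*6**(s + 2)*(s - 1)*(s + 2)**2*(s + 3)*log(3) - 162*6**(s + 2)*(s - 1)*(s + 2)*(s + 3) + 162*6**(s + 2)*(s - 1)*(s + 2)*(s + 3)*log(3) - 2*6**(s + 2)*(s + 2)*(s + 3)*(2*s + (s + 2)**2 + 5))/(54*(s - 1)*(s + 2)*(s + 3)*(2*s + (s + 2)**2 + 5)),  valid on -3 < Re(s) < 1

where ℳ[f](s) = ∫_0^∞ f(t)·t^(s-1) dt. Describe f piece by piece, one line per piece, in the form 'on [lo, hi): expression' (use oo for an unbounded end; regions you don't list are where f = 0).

invert the shared t-power to get t on [0, 1); t + 3 on [1, 3/2); t*log(t) on [3/2, 3); …
summing 4 kernel integrals split by 1, 3/2, 3 yields ℳ[f](s)
on [0, 1): add ∫ t**3·t^(s-1) dt
the [1, 3/2) slice contributes ∫ t**2*(t + 3)·t^(s-1) dt
over [3/2, 3), the kernel integral of t**3*log(t) enters the sum
∫ 1/t·t^(s-1) over [3, ∞)

on [0, 1): t**3
on [1, 3/2): t**2*(t + 3)
on [3/2, 3): t**3*log(t)
on [3, oo): 1/t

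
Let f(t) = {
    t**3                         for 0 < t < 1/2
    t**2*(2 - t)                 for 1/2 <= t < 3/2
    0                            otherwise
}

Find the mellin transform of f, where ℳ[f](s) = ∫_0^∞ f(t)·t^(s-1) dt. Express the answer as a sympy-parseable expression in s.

(9*3**s*(s + 2) + 36*3**s - 2*s - 8)/(8*2**s*(s + 2)*(s + 3))
  Re(s) > -3

undo the shared t-power: t on [0, 1/2); 2 - t on [1/2, 3/2)
split f at 1/2: ℳ[f](s) collects 2 kernel integrals
the [0, 1/2) slice contributes ∫ t**3·t^(s-1) dt
on [1/2, 3/2): add ∫ t**2*(2 - t)·t^(s-1) dt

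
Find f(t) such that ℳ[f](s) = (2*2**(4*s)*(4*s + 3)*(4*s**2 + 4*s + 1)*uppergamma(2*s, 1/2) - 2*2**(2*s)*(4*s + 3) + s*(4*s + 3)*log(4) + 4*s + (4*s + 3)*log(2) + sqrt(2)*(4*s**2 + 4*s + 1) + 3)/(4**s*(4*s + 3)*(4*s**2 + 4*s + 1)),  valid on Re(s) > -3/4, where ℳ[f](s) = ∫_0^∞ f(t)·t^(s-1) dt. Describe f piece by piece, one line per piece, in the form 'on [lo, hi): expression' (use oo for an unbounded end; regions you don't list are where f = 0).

on [0, 1/4): t**(3/4)
on [1/4, 1): sqrt(t)*log(sqrt(t))
on [1, oo): exp(-sqrt(t)/2)

strip the power substitution: t**(3/2) on [0, 1/2); t*log(t) on [1/2, 1); exp(-t/2) on [1, ∞)
split f at 1/4, 1: ℳ[f](s) collects 3 kernel integrals
piece [0, 1/4): integrate t**(3/4) against the kernel
piece [1/4, 1): integrate sqrt(t)*log(sqrt(t)) against the kernel
∫ over [1, ∞) of exp(-sqrt(t)/2)·t^(s-1) joins the sum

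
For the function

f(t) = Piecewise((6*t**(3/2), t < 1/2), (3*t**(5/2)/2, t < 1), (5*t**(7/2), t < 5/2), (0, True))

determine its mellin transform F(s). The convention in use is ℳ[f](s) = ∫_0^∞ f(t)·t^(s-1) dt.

(-3*2**(-s - 5/2)*(2*s + 3)*(2*s + 7) + 12*2**(-s - 3/2)*(2*s + 5)*(2*s + 7) + 10*(5/2)**(s + 7/2)*(2*s + 3)*(2*s + 5) - 10*(2*s + 3)*(2*s + 5) + 3*(2*s + 3)*(2*s + 7))/((2*s + 3)*(2*s + 5)*(2*s + 7))
  Re(s) > -3/2

linearity at 1/2, 1 turns ℳ[f](s) into 3 summed integrals
segment [0, 1/2) carries 6*t**(3/2); integrate it
on [1/2, 1): add ∫ 3*t**(5/2)/2·t^(s-1) dt
over [1, 5/2), the kernel integral of 5*t**(7/2) enters the sum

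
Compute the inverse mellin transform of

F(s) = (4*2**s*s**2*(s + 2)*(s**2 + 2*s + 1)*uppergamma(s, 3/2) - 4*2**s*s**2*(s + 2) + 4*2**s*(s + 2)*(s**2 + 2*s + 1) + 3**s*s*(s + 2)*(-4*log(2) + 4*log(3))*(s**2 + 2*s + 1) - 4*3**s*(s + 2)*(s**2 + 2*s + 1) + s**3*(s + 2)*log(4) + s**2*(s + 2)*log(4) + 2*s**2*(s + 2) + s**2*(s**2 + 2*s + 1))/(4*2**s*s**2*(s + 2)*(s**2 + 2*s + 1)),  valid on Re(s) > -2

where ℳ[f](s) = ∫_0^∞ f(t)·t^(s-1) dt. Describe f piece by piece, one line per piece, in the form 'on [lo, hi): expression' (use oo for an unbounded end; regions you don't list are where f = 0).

on [0, 1/2): t**2
on [1/2, 1): t*log(t)
on [1, 3/2): log(t)
on [3/2, oo): exp(-t)

f breaks at 1/2, 1, 3/2 into 4 integrals to sum
∫ over [0, 1/2) of t**2·t^(s-1) joins the sum
on [1/2, 1) integrate f = t*log(t) against the kernel
on [1, 3/2): add ∫ log(t)·t^(s-1) dt
∫ over [3/2, ∞) of exp(-t)·t^(s-1) joins the sum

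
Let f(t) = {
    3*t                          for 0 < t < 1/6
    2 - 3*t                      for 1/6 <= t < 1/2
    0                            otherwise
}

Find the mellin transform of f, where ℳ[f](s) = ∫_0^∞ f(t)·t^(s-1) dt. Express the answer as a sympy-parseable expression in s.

invert the common scale on t to get t on [0, 1/2); 2 - t on [1/2, 3/2)
slice at 1/6, transform all 2 pieces, and sum them
on [0, 1/6): add ∫ 3*t·t^(s-1) dt
segment 1/6 to 1/2 holds (2 - 3*t); add its integral

(3**s*s/2 + 2*3**s - s - 2)/(6**s*s*(s + 1))
  Re(s) > -1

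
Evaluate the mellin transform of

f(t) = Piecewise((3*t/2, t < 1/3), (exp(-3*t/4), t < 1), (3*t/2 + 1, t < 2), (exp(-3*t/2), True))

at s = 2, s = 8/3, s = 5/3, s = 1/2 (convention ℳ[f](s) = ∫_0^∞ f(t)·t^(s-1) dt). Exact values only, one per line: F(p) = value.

reversing the common scale on t: t on [0, 1/2); exp(-t/2) on [1/2, 3/2); t + 1 on [3/2, 3); …
along the cuts 1/3, 1, 2, ℳ[f](s) splits into 4 integrals
for t in [0, 1/3): the term is ∫ 3*t/2·t^(s-1)
segment 1/3 to 1 holds exp(-3*t/4); add its integral
on [1, 2): add ∫ (3*t/2 + 1)·t^(s-1) dt
∫ over [2, ∞) of exp(-3*t/2)·t^(s-1) joins the sum

F(2) = -28*exp(-3/4)/9 + 16*exp(-3)/9 + 20*exp(-1/4)/9 + 271/54
F(8/3) = 3**(1/3)*(-2816*2**(1/3)*uppergamma(8/3, 3/4) - 621*3**(2/3) + 12 + 352*2**(2/3)*uppergamma(8/3, 3) + 2816*2**(1/3)*uppergamma(8/3, 1/4) + 3780*6**(2/3))/2376
F(5/3) = 3**(1/3)*(-279*3**(2/3) - 640*2**(1/3)*uppergamma(5/3, 3/4) + 15 + 160*2**(2/3)*uppergamma(5/3, 3) + 640*2**(1/3)*uppergamma(5/3, 1/4) + 828*6**(2/3))/720
F(1/2) = sqrt(3)*(-9*sqrt(3) - 6*sqrt(pi)*erfc(sqrt(3)/2) + 3*sqrt(2)*sqrt(pi)*erfc(sqrt(3)) + 1 + 6*sqrt(pi)*erfc(1/2) + 12*sqrt(6))/9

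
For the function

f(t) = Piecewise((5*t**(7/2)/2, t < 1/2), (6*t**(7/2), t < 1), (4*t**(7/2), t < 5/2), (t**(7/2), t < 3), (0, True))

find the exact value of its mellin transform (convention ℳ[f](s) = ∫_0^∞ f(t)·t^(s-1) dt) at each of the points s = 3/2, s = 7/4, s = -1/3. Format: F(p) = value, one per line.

the 4 pieces separated at 1/2, 1, 5/2 each add one integral
∫ 5*t**(7/2)/2·t^(s-1) over [0, 1/2)
the [1/2, 1) slice contributes ∫ 6*t**(7/2)·t^(s-1) dt
∫ 4*t**(7/2)·t^(s-1) over [1, 5/2)
between 5/2 and 3 the integrand is t**(7/2)·t^(s-1)

F(3/2) = 34423/320
F(7/4) = -2**(3/4)/96 + 8/21 + 324*3**(1/4)/7 + 3125*2**(3/4)*5**(1/4)/112
F(-1/3) = -21*2**(5/6)/304 + 12/19 + 162*3**(1/6)/19 + 1125*2**(5/6)*5**(1/6)/152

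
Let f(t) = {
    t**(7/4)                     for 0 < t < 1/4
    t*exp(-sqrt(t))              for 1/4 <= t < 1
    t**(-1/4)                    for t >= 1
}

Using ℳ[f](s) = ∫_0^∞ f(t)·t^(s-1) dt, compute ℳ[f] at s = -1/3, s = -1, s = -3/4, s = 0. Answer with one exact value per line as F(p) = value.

F(-1/3) = -2*uppergamma(4/3, 1) + 3*2**(1/6)/34 + 2*uppergamma(4/3, 1/2) + 12/7
F(-1) = 2*Ei(-1) + sqrt(2)/3 + 4/5 - 2*Ei(-1/2)
F(-3/4) = -2*sqrt(pi)*erfc(1) + 2*sqrt(pi)*erfc(sqrt(2)/2) + 5/4
F(0) = -4*exp(-1) + sqrt(2)/28 + 3*exp(-1/2) + 4

back out the power substitution: t**(7/2) on [0, 1/2); t**2*exp(-t) on [1/2, 1); 1/sqrt(t) on [1, ∞)
the shared t-power comes off first: t**(3/2) on [0, 1/2); exp(-t) on [1/2, 1); t**(-5/2) on [1, ∞)
breakpoints 1/4, 1: one integral from each of the 3 segments
segment 0 to 1/4 holds t**(7/4); add its integral
segment [1/4, 1) carries t*exp(-sqrt(t)); integrate it
segment 1 to ∞ holds t**(-1/4); add its integral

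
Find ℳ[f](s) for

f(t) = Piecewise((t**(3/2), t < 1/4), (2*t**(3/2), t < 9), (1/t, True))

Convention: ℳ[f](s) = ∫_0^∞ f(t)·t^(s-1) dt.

undo the power substitution: t**3 on [0, 1/2); 2*t**3 on [1/2, 3); t**(-2) on [3, ∞)
back out the shared t-power: t on [0, 1/2); 2*t on [1/2, 3); t**(-4) on [3, ∞)
f breaks at 1/4, 9 into 3 integrals to sum
[0, 1/4) adds the kernel integral of t**(3/2)
segment [1/4, 9) carries 2*t**(3/2); integrate it
on [9, ∞): add ∫ 1/t·t^(s-1) dt

(3880*6**(2*s)*s - 3900*6**(2*s) - 9*s + 9)/(36*2**(2*s)*(2*s**2 + s - 3))
  -3/2 < Re(s) < 1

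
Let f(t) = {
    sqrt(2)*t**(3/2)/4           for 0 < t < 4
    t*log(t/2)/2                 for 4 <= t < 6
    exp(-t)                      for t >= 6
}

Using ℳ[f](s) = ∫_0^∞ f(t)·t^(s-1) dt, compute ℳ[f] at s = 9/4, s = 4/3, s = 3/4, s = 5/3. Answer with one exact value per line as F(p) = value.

F(9/4) = -1728*6**(1/4)/169 + uppergamma(9/4, 6) + 512*sqrt(2)/169 + 256/15 + log(3**(432*6**(1/4)/13)/2**(128*sqrt(2)/13))
F(4/3) = -162*6**(1/3)/49 + uppergamma(4/3, 6) + 72*2**(2/3)/49 + 96*2**(1/6)/17 + log(3**(54*6**(1/3)/7)/2**(24*2**(2/3)/7))
F(3/4) = -48*6**(3/4)/49 + uppergamma(3/4, 6) + 64*sqrt(2)/49 + 32/9 + log(3**(12*6**(3/4)/7)/2**(16*sqrt(2)/7))
F(5/3) = -81*6**(2/3)/32 + uppergamma(5/3, 6) + 9*2**(1/3)/4 + 96*2**(5/6)/19 + log(3**(27*6**(2/3)/4)/2**(6*2**(1/3)))

peel off the common scale on t: t**(3/2) on [0, 2); t*log(t) on [2, 3); exp(-2*t) on [3, ∞)
linearity at 4, 6 turns ℳ[f](s) into 3 summed integrals
[0, 4) adds the kernel integral of sqrt(2)*t**(3/2)/4
for t in [4, 6): the term is ∫ t*log(t/2)/2·t^(s-1)
segment 6 to ∞ holds exp(-t); add its integral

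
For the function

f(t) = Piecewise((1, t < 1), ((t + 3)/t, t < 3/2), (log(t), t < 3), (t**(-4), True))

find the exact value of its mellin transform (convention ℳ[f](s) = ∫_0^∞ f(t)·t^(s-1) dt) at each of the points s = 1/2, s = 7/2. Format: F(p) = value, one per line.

F(1/2) = -2266*sqrt(3)/567 + sqrt(6) + log(2**(sqrt(6))*3**(-sqrt(6) + 2*sqrt(3))) + 6
F(7/2) = -226*sqrt(3)/147 - 27*sqrt(6)*log(3)/56 - 6/5 + 27*sqrt(6)*log(2)/56 + 3861*sqrt(6)/1960 + 54*sqrt(3)*log(3)/7

back out the shared t-power: t on [0, 1); t + 3 on [1, 3/2); t*log(t) on [3/2, 3); …
cuts at 1, 3/2, 3: linearity sums the 4 kernel integrals
∫ 1·t^(s-1) over [0, 1)
on [1, 3/2): add ∫ (t + 3)/t·t^(s-1) dt
segment [3/2, 3) carries log(t); integrate it
segment [3, ∞) carries t**(-4); integrate it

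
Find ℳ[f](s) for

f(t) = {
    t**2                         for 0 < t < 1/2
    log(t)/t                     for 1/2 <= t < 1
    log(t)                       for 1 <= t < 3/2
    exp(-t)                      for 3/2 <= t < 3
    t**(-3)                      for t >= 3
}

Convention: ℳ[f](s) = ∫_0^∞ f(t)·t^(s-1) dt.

the 5 pieces separated at 1/2, 1, 3/2, 3 each add one integral
piece [0, 1/2): integrate t**2 against the kernel
for t in [1/2, 1): the term is ∫ log(t)/t·t^(s-1)
for t in [1, 3/2): the term is ∫ log(t)·t^(s-1)
∫ exp(-t)·t^(s-1) over [3/2, 3)
segment [3, ∞) carries t**(-3); integrate it

(108*2**s*s**2*(s - 3)*(s + 2)*(s**2 - 2*s + 1)*uppergamma(s, 3/2) - 108*2**s*s**2*(s - 3)*(s + 2)*(s**2 - 2*s + 1)*uppergamma(s, 3) - 108*2**s*s**2*(s - 3)*(s + 2) + 108*2**s*(s - 3)*(s + 2)*(s**2 - 2*s + 1) - 108*3**s*s*(s - 3)*(s + 2)*(s**2 - 2*s + 1)*log(2) + 108*3**s*s*(s - 3)*(s + 2)*(s**2 - 2*s + 1)*log(3) - 108*3**s*(s - 3)*(s + 2)*(s**2 - 2*s + 1) - 4*6**s*s**2*(s + 2)*(s**2 - 2*s + 1) + 216*s**3*(s - 3)*(s + 2)*log(2) - 216*s**2*(s - 3)*(s + 2)*log(2) + 216*s**2*(s - 3)*(s + 2) + 27*s**2*(s - 3)*(s**2 - 2*s + 1))/(108*2**s*s**2*(s - 3)*(s + 2)*(s**2 - 2*s + 1))
  -2 < Re(s) < 3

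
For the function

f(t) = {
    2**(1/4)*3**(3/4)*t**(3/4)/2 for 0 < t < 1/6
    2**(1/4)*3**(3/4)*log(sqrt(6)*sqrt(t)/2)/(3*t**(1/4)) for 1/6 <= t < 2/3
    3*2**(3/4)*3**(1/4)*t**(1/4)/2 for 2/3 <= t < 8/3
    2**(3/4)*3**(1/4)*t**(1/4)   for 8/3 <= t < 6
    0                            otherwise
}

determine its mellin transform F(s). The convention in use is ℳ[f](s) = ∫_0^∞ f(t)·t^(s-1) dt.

back out the common scale on t: t**(3/4) on [0, 1/4); log(sqrt(t))/t**(1/4) on [1/4, 1); 3*t**(1/4) on [1, 4); …
peel off the power substitution: t**(3/2) on [0, 1/2); log(t)/sqrt(t) on [1/2, 1); 3*sqrt(t) on [1, 2); …
the shared t-power comes off first: t on [0, 1/2); log(t)/t on [1/2, 1); 3 on [1, 2); …
summing 4 kernel integrals split by 1/6, 2/3, 8/3 yields ℳ[f](s)
piece [0, 1/6): integrate 2**(1/4)*3**(3/4)*t**(3/4)/2 against the kernel
∫ over [1/6, 2/3) of 2**(1/4)*3**(3/4)*log(sqrt(6)*sqrt(t)/2)/(3*t**(1/4))·t^(s-1) joins the sum
∫ over [2/3, 8/3) of 3*2**(3/4)*3**(1/4)*t**(1/4)/2·t^(s-1) joins the sum
on [8/3, 6): add ∫ 2**(3/4)*3**(1/4)*t**(1/4)·t^(s-1) dt

2**(1/2 - s)*(-3*2**(2*s + 3/2)*(4*s + 3)*(16*s - (4*s + 1)**2) + 2**(2*s + 5/2)*(4*s + 1)*(4*s + 3) + 2**(4*s + 2)*(4*s + 3)*(16*s - (4*s + 1)**2) + 4*6**(2*s + 1/2)*(4*s + 3)*(16*s - (4*s + 1)**2) - 4*(4*s + 1)**2*(4*s + 3)*log(2) - 8*(4*s + 1)*(4*s + 3) + 8*(4*s + 1)*(4*s + 3)*log(2) + (4*s + 1)*(16*s - (4*s + 1)**2))/(3**s*(4*s + 1)*(4*s + 3)*(16*s - (4*s + 1)**2))
  Re(s) > -3/4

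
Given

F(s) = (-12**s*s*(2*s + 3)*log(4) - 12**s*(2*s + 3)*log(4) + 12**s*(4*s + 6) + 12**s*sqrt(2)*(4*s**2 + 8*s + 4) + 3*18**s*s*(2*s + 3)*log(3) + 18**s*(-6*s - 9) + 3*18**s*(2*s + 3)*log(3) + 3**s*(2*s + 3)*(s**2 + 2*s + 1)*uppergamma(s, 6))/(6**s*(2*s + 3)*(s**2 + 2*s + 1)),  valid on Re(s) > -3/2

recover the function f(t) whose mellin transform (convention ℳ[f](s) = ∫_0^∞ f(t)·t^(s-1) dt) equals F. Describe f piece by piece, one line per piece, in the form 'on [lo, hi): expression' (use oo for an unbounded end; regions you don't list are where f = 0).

on [0, 2): t**(3/2)
on [2, 3): t*log(t)
on [3, oo): exp(-2*t)

summing 3 kernel integrals split by 2, 3 yields ℳ[f](s)
the [0, 2) slice contributes ∫ t**(3/2)·t^(s-1) dt
segment [2, 3) carries t*log(t); integrate it
for t in [3, ∞): the term is ∫ exp(-2*t)·t^(s-1)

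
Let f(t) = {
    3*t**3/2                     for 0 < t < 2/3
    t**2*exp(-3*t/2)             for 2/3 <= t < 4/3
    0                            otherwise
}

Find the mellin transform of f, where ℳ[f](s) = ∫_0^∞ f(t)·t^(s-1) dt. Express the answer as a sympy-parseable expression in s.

(2/3)**(s + 2)*((s + 3)*uppergamma(s + 2, 1) - (s + 3)*uppergamma(s + 2, 2) + 1)/(s + 3)
  Re(s) > -3

peel off the shared t-power: 3*t/2 on [0, 2/3); exp(-3*t/2) on [2/3, 4/3)
undo the common scale on t: t on [0, 1); exp(-t) on [1, 2)
split f at 2/3: ℳ[f](s) collects 2 kernel integrals
for t in [0, 2/3): the term is ∫ 3*t**3/2·t^(s-1)
segment 2/3 to 4/3 holds t**2*exp(-3*t/2); add its integral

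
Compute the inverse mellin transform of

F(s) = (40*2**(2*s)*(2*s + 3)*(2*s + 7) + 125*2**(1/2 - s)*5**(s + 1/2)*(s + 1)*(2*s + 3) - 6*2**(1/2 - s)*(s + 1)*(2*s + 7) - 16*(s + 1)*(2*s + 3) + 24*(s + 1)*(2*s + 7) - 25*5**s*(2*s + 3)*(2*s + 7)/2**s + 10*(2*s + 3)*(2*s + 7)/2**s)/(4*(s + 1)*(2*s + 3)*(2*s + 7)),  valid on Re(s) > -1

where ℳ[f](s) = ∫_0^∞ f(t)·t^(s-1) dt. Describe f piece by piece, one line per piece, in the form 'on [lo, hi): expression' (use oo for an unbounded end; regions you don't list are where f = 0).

summing 4 kernel integrals split by 1/2, 1, 5/2 yields ℳ[f](s)
piece [0, 1/2): integrate 5*t against the kernel
the [1/2, 1) slice contributes ∫ 3*t**(3/2)·t^(s-1) dt
on [1, 5/2): add ∫ 2*t**(7/2)·t^(s-1) dt
[5/2, 4) adds the kernel integral of 5*t/2

on [0, 1/2): 5*t
on [1/2, 1): 3*t**(3/2)
on [1, 5/2): 2*t**(7/2)
on [5/2, 4): 5*t/2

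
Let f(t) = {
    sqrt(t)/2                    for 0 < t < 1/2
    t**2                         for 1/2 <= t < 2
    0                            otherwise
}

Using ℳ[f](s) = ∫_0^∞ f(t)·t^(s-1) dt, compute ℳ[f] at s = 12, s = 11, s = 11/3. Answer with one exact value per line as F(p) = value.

the 2 pieces separated at 1/2 each add one integral
over [0, 1/2), the kernel integral of sqrt(t)/2 enters the sum
between 1/2 and 2 the integrand is t**2·t^(s-1)

F(12) = sqrt(2)/204800 + 268435455/229376
F(11) = sqrt(2)/94208 + 67108863/106496
F(11/3) = -3*2**(1/3)/1088 + 3*2**(5/6)/800 + 96*2**(2/3)/17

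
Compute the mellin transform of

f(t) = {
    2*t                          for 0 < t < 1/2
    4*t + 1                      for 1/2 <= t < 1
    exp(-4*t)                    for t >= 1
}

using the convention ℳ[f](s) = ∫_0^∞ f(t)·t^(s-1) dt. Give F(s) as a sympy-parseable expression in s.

the common scale on t comes off first: t on [0, 1); 2*t + 1 on [1, 2); exp(-2*t) on [2, ∞)
linearity at 1/2, 1 turns ℳ[f](s) into 3 summed integrals
segment [0, 1/2) carries 2*t; integrate it
∫ over [1/2, 1) of (4*t + 1)·t^(s-1) joins the sum
∫ exp(-4*t)·t^(s-1) over [1, ∞)

(2**s*s*(s + 1)*uppergamma(s, 4) - 2*4**s*s - 4**s + 5*8**s*s + 8**s)/(8**s*s*(s + 1))
  Re(s) > -1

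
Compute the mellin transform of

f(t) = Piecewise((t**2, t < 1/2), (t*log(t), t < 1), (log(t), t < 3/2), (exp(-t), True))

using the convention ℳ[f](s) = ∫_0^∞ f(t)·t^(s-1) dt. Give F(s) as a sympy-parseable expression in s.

(4*2**s*s**2*(s + 2)*(s**2 + 2*s + 1)*uppergamma(s, 3/2) - 4*2**s*s**2*(s + 2) + 4*2**s*(s + 2)*(s**2 + 2*s + 1) + 3**s*s*(s + 2)*(-4*log(2) + 4*log(3))*(s**2 + 2*s + 1) - 4*3**s*(s + 2)*(s**2 + 2*s + 1) + s**3*(s + 2)*log(4) + s**2*(s + 2)*log(4) + 2*s**2*(s + 2) + s**2*(s**2 + 2*s + 1))/(4*2**s*s**2*(s + 2)*(s**2 + 2*s + 1))
  Re(s) > -2

summing 4 kernel integrals split by 1/2, 1, 3/2 yields ℳ[f](s)
∫ t**2·t^(s-1) over [0, 1/2)
segment [1/2, 1) carries t*log(t); integrate it
on [1, 3/2) integrate f = log(t) against the kernel
on [3/2, ∞) integrate f = exp(-t) against the kernel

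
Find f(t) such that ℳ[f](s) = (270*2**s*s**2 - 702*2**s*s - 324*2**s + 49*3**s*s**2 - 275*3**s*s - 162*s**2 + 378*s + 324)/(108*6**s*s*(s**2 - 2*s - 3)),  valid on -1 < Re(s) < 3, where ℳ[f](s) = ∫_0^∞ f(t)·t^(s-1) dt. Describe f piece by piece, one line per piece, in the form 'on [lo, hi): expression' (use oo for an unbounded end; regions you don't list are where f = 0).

reversing the common scale on t: t on [0, 1/2); 2*t + 1 on [1/2, 1); t/2 on [1, 3/2); …
split f at 1/6, 1/3, 1/2: ℳ[f](s) collects 4 kernel integrals
the [0, 1/6) slice contributes ∫ 3*t·t^(s-1) dt
piece [1/6, 1/3): integrate (6*t + 1) against the kernel
piece [1/3, 1/2): integrate 3*t/2 against the kernel
∫ over [1/2, ∞) of 1/(27*t**3)·t^(s-1) joins the sum

on [0, 1/6): 3*t
on [1/6, 1/3): 6*t + 1
on [1/3, 1/2): 3*t/2
on [1/2, oo): 1/(27*t**3)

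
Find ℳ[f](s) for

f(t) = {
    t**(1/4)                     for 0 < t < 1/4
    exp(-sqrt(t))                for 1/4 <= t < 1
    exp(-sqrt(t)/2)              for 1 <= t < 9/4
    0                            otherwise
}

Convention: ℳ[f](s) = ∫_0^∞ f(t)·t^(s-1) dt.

peel off the power substitution: sqrt(t) on [0, 1/2); exp(-t) on [1/2, 1); exp(-t/2) on [1, 3/2)
decompose at 1/4, 1; ℳ[f](s) sums the 3 pieces' integrals
the [0, 1/4) slice contributes ∫ t**(1/4)·t^(s-1) dt
on [1/4, 1) integrate f = exp(-sqrt(t)) against the kernel
[1, 9/4) adds the kernel integral of exp(-sqrt(t)/2)

2**(1 - 2*s)*(16**s*(4*s + 1)*uppergamma(2*s, 1/2) - 16**s*(4*s + 1)*uppergamma(2*s, 3/4) + 4**s*(4*s + 1)*uppergamma(2*s, 1/2) - 4**s*(4*s + 1)*uppergamma(2*s, 1) + sqrt(2))/(4*s + 1)
  Re(s) > -1/4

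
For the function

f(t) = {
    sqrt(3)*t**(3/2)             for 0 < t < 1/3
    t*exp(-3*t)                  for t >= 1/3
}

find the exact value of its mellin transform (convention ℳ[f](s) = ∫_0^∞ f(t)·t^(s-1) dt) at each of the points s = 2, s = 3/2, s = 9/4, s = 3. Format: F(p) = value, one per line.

F(2) = 2/189 + 5*exp(-1)/27
F(3/2) = sqrt(3)*(E*(9*sqrt(pi)*erfc(1) + 4) + 30)*exp(-1)/324
F(9/4) = 3**(3/4)*(4 + 15*uppergamma(13/4, 1))/1215
F(3) = 2/729 + 16*exp(-1)/81

back out the shared t-power: sqrt(3)*sqrt(t) on [0, 1/3); exp(-3*t) on [1/3, ∞)
back out the common scale on t: sqrt(t) on [0, 1); exp(-t) on [1, ∞)
the 2 pieces separated at 1/3 each add one integral
segment [0, 1/3) carries sqrt(3)*t**(3/2); integrate it
piece [1/3, ∞): integrate t*exp(-3*t) against the kernel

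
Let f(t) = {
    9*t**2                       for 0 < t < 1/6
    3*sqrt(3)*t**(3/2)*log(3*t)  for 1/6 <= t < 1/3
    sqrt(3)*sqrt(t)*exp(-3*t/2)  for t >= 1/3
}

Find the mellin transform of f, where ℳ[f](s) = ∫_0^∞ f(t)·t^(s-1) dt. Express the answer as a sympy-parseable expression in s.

invert the common scale on t to get t**2 on [0, 1/2); t**(3/2)*log(t) on [1/2, 1); sqrt(t)*exp(-t/2) on [1, ∞)
remove the shared t-power first: t**(3/2) on [0, 1/2); t*log(t) on [1/2, 1); exp(-t/2) on [1, ∞)
split f at 1/6, 1/3: ℳ[f](s) collects 3 kernel integrals
[0, 1/6) adds the kernel integral of 9*t**2
segment [1/6, 1/3) carries 3*sqrt(3)*t**(3/2)*log(3*t); integrate it
on [1/3, ∞) integrate f = sqrt(3)*sqrt(t)*exp(-3*t/2) against the kernel

2**(-s - 5/2)*(2**(s + 9/2)*(-s - 2) + 2**(2*s + 3)*(s + 2)*(8*s + (2*s + 1)**2 + 8)*uppergamma(s + 1/2, 1/2) + 8*s + 4*(s + 2)*(2*s + 1)*log(2) + 8*(s + 2)*log(2) + sqrt(2)*(8*s + (2*s + 1)**2 + 8) + 16)/(3**s*(s + 2)*(8*s + (2*s + 1)**2 + 8))
  Re(s) > -2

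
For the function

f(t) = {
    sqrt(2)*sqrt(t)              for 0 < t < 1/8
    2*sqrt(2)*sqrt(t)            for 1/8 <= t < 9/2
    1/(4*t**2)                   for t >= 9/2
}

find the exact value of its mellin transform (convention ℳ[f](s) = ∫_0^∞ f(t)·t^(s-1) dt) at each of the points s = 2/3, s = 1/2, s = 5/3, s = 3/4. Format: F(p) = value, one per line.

remove the common scale on t first: sqrt(t) on [0, 1/4); 2*sqrt(t) on [1/4, 9); t**(-2) on [9, ∞)
peel off the power substitution: t on [0, 1/2); 2*t on [1/2, 3); t**(-4) on [3, ∞)
decompose at 1/8, 9/2; ℳ[f](s) sums the 3 pieces' integrals
piece [0, 1/8): integrate sqrt(2)*sqrt(t) against the kernel
piece [1/8, 9/2): integrate 2*sqrt(2)*sqrt(t) against the kernel
for t in [9/2, ∞): the term is ∫ 1/(4*t**2)·t^(s-1)

F(2/3) = -3/28 + 3895*6**(1/3)/504
F(1/2) = 5759*sqrt(2)/648
F(5/3) = -3/416 + 985*6**(1/3)/52
F(3/4) = 2**(3/4)*(-27 + 1948*sqrt(6))/540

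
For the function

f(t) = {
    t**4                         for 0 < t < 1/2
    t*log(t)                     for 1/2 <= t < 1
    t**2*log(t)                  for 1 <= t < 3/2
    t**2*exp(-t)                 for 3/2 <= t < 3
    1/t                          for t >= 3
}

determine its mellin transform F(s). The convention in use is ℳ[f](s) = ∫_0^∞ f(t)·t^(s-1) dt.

strip the shared t-power: t**2 on [0, 1/2); log(t)/t on [1/2, 1); log(t) on [1, 3/2); …
decompose at 1/2, 1, 3/2, 3; ℳ[f](s) sums the 5 pieces' integrals
piece [0, 1/2): integrate t**4 against the kernel
∫ t*log(t)·t^(s-1) over [1/2, 1)
on [1, 3/2): add ∫ t**2*log(t)·t^(s-1) dt
for t in [3/2, 3): the term is ∫ t**2*exp(-t)·t^(s-1)
on [3, ∞): add ∫ 1/t·t^(s-1) dt

(48*2**s*(s - 1)*(s + 2)**2*(s + 4)*(2*s - (s + 2)**2 + 3)*uppergamma(s + 2, 3/2) - 48*2**s*(s - 1)*(s + 2)**2*(s + 4)*(2*s - (s + 2)**2 + 3)*uppergamma(s + 2, 3) + 48*2**s*(s - 1)*(s + 2)**2*(s + 4) + 48*2**s*(s - 1)*(s + 4)*(2*s - (s + 2)**2 + 3) + 3**s*(s - 1)*(s + 2)*(s + 4)*(-108*log(2) + 108*log(3))*(2*s - (s + 2)**2 + 3) - 108*3**s*(s - 1)*(s + 4)*(2*s - (s + 2)**2 + 3) - 16*6**s*(s + 2)**2*(s + 4)*(2*s - (s + 2)**2 + 3) - 24*(s - 1)*(s + 2)**3*(s + 4)*log(2) - 24*(s - 1)*(s + 2)**2*(s + 4) + 24*(s - 1)*(s + 2)**2*(s + 4)*log(2) + 3*(s - 1)*(s + 2)**2*(2*s - (s + 2)**2 + 3))/(48*2**s*(s - 1)*(s + 2)**2*(s + 4)*(2*s - (s + 2)**2 + 3))
  -4 < Re(s) < 1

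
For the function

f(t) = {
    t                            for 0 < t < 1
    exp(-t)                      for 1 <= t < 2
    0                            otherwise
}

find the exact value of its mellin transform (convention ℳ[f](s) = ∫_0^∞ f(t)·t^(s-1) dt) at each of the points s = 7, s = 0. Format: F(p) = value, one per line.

F(7) = -5296*exp(-2) + 1/8 + 1957*exp(-1)
F(0) = Ei(-2) - Ei(-1) + 1

along the cuts 1, ℳ[f](s) splits into 2 integrals
the [0, 1) slice contributes ∫ t·t^(s-1) dt
∫ over [1, 2) of exp(-t)·t^(s-1) joins the sum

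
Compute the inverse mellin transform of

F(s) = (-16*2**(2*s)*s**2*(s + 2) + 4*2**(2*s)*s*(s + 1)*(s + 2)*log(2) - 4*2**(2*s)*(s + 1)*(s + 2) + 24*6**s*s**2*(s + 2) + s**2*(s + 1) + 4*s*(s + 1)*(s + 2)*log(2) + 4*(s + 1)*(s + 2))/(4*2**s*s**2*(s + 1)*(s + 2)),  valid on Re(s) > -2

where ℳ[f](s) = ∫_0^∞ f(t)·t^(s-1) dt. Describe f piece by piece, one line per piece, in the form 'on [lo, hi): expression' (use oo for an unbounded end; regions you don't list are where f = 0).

on [0, 1/2): t**2
on [1/2, 2): log(t)
on [2, 3): 2*t

summing 3 kernel integrals split by 1/2, 2 yields ℳ[f](s)
on [0, 1/2) integrate f = t**2 against the kernel
the [1/2, 2) slice contributes ∫ log(t)·t^(s-1) dt
between 2 and 3 the integrand is 2*t·t^(s-1)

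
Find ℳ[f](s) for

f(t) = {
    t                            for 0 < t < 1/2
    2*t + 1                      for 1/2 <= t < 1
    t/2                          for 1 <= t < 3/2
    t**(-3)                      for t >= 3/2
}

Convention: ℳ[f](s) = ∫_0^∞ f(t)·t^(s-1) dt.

summing 4 kernel integrals split by 1/2, 1, 3/2 yields ℳ[f](s)
∫ over [0, 1/2) of t·t^(s-1) joins the sum
on [1/2, 1): add ∫ (2*t + 1)·t^(s-1) dt
segment 1 to 3/2 holds t/2; add its integral
over [3/2, ∞), the kernel integral of t**(-3) enters the sum

(270*2**s*s**2 - 702*2**s*s - 324*2**s + 49*3**s*s**2 - 275*3**s*s - 162*s**2 + 378*s + 324)/(108*2**s*s*(s**2 - 2*s - 3))
  -1 < Re(s) < 3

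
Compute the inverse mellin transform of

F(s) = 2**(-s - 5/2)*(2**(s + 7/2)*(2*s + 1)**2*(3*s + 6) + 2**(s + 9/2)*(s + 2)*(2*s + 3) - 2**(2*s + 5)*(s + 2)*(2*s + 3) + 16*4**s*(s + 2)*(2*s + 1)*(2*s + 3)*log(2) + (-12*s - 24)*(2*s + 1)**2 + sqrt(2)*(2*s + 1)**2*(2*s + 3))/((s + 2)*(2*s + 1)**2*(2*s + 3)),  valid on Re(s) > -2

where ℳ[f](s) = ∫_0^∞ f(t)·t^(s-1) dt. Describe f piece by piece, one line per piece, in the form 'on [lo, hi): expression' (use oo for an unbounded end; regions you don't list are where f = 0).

strip the shared t-power: t**(3/2) on [0, 1/2); 3*t on [1/2, 1); log(t) on [1, 2)
linearity at 1/2, 1 turns ℳ[f](s) into 3 summed integrals
segment [0, 1/2) carries t**2; integrate it
on [1/2, 1): add ∫ 3*t**(3/2)·t^(s-1) dt
between 1 and 2 the integrand is sqrt(t)*log(t)·t^(s-1)

on [0, 1/2): t**2
on [1/2, 1): 3*t**(3/2)
on [1, 2): sqrt(t)*log(t)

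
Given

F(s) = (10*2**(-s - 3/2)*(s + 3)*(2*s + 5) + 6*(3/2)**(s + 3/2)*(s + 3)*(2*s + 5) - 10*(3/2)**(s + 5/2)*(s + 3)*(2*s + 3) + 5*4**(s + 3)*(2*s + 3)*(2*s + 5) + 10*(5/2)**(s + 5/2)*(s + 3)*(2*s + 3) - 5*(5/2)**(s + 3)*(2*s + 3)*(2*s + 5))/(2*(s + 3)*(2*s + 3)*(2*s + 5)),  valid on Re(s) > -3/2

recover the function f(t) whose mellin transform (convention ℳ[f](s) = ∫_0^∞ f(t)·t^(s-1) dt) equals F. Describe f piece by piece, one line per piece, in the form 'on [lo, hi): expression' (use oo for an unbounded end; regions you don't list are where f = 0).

on [0, 1/2): 4*t**(3/2)
on [1/2, 3/2): 3*t**(3/2)/2
on [3/2, 5/2): 5*t**(5/2)/2
on [5/2, 4): 5*t**3/2

along the cuts 1/2, 3/2, 5/2, ℳ[f](s) splits into 4 integrals
segment [0, 1/2) carries 4*t**(3/2); integrate it
piece [1/2, 3/2): integrate 3*t**(3/2)/2 against the kernel
∫ 5*t**(5/2)/2·t^(s-1) over [3/2, 5/2)
on [5/2, 4): add ∫ 5*t**3/2·t^(s-1) dt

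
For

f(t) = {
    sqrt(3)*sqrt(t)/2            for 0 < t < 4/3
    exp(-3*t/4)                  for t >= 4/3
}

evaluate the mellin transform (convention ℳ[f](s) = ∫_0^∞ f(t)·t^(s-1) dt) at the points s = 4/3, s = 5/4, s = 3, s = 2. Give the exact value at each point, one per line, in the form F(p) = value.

strip the common scale on t: sqrt(2)*sqrt(t)/2 on [0, 2); exp(-t/2) on [2, ∞)
reversing the common scale on t: sqrt(t) on [0, 1); exp(-t) on [1, ∞)
cuts at 4/3: linearity sums the 2 kernel integrals
over [0, 4/3), the kernel integral of sqrt(3)*sqrt(t)/2 enters the sum
on [4/3, ∞): add ∫ exp(-3*t/4)·t^(s-1) dt

F(4/3) = 4*6**(2/3)*(11*uppergamma(4/3, 1) + 6)/99
F(5/4) = 4*sqrt(2)*3**(3/4)*(7*uppergamma(5/4, 1) + 4)/63
F(3) = 128/189 + 320*exp(-1)/27
F(2) = 32/45 + 32*exp(-1)/9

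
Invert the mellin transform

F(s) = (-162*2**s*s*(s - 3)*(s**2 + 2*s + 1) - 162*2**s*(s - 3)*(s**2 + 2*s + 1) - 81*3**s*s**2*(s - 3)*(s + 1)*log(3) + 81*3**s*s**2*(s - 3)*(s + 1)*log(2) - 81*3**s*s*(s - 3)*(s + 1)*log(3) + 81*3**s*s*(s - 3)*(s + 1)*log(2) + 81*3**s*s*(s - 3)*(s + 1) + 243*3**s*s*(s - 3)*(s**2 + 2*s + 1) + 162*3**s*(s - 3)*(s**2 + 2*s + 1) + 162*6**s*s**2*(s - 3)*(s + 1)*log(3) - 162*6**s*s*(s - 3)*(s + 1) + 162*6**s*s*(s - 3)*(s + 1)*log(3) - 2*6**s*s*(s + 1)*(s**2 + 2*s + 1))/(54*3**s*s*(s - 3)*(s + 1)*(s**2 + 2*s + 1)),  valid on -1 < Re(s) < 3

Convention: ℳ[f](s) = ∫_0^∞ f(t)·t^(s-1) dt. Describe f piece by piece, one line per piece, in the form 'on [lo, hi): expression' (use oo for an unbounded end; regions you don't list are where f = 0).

remove the common scale on t first: t/2 on [0, 2); t/2 + 3 on [2, 3); t*log(t/2)/2 on [3, 6); …
the common scale on t comes off first: t on [0, 1); t + 3 on [1, 3/2); t*log(t) on [3/2, 3); …
integrate the 4 segments split at 2/3, 1, 2, then add the results
between 0 and 2/3 the integrand is 3*t/2·t^(s-1)
∫ (3*t/2 + 3)·t^(s-1) over [2/3, 1)
for t in [1, 2): the term is ∫ 3*t*log(3*t/2)/2·t^(s-1)
[2, ∞) adds the kernel integral of 8/(27*t**3)

on [0, 2/3): 3*t/2
on [2/3, 1): 3*t/2 + 3
on [1, 2): 3*t*log(3*t/2)/2
on [2, oo): 8/(27*t**3)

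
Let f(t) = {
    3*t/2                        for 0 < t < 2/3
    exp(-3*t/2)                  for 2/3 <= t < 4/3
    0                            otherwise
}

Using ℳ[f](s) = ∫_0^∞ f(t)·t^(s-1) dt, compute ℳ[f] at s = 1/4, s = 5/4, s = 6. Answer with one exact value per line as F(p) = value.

invert the common scale on t to get t on [0, 1); exp(-t) on [1, 2)
summing 2 kernel integrals split by 2/3 yields ℳ[f](s)
∫ 3*t/2·t^(s-1) over [0, 2/3)
between 2/3 and 4/3 the integrand is exp(-3*t/2)·t^(s-1)

F(1/4) = 54**(1/4)*(-5*uppergamma(1/4, 2) + 5*uppergamma(1/4, 1) + 4)/15
F(5/4) = 2*54**(1/4)*(-9*uppergamma(5/4, 2) + 9*uppergamma(5/4, 1) + 4)/81
F(6) = 64*(-6104 + exp(2) + 2282*E)*exp(-2)/5103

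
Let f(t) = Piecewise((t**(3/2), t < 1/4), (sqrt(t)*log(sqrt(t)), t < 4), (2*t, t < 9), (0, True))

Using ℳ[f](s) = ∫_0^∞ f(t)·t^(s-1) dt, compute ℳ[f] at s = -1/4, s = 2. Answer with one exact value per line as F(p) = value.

undo the shared t-power: t on [0, 1/4); log(sqrt(t)) on [1/4, 4); 2*sqrt(t) on [4, 9)
undo the power substitution: t**2 on [0, 1/2); log(t) on [1/2, 2); 2*t on [2, 3)
breakpoints 1/4, 4: one integral from each of the 3 segments
piece [0, 1/4): integrate t**(3/2) against the kernel
on [1/4, 4): add ∫ sqrt(t)*log(sqrt(t))·t^(s-1) dt
∫ 2*t·t^(s-1) over [4, 9)

F(-1/4) = sqrt(2)*(-277 + 180*log(2) + 120*sqrt(6))/30
F(2) = 205*log(2)/16 + 14810143/33600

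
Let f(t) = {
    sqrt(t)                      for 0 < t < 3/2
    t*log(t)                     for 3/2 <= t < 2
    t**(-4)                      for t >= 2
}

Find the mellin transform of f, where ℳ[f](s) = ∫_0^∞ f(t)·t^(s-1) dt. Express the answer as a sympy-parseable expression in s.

(-32*2**(2*s)*(s - 4)*(2*s + 1) + 3**s*s*(s - 4)*(2*s + 1)*(-24*log(3) + 24*log(2)) + 3**s*(s - 4)*(2*s + 1)*(-24*log(3) + 24*log(2)) + 24*3**s*(s - 4)*(2*s + 1) + 16*3**s*sqrt(6)*(s - 4)*(s**2 + 2*s + 1) + 32*4**s*s*(s - 4)*(2*s + 1)*log(2) + 32*4**s*(s - 4)*(2*s + 1)*log(2) - 4**s*(2*s + 1)*(s**2 + 2*s + 1))/(16*2**s*(s - 4)*(2*s + 1)*(s**2 + 2*s + 1))
  -1/2 < Re(s) < 4

decompose at 3/2, 2; ℳ[f](s) sums the 3 pieces' integrals
over [0, 3/2), the kernel integral of sqrt(t) enters the sum
segment 3/2 to 2 holds t*log(t); add its integral
piece [2, ∞): integrate t**(-4) against the kernel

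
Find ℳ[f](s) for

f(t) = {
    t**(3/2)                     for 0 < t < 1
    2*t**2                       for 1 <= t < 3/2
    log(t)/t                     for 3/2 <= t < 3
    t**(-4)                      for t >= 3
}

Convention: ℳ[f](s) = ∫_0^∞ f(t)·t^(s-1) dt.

f breaks at 1, 3/2, 3 into 4 integrals to sum
for t in [0, 1): the term is ∫ t**(3/2)·t^(s-1)
segment [1, 3/2) carries 2*t**2; integrate it
the [3/2, 3) slice contributes ∫ log(t)/t·t^(s-1) dt
piece [3, ∞): integrate t**(-4) against the kernel

(324*2**s*(s - 4)*(s + 2)*(s**2 - 2*s + 1) - 324*2**s*(s - 4)*(2*s + 3)*(s**2 - 2*s + 1) - 108*3**s*s*(s - 4)*(s + 2)*(2*s + 3)*log(3) + 108*3**s*s*(s - 4)*(s + 2)*(2*s + 3)*log(2) - 108*3**s*(s - 4)*(s + 2)*(2*s + 3)*log(2) + 108*3**s*(s - 4)*(s + 2)*(2*s + 3) + 108*3**s*(s - 4)*(s + 2)*(2*s + 3)*log(3) + 729*3**s*(s - 4)*(2*s + 3)*(s**2 - 2*s + 1) + 54*6**s*s*(s - 4)*(s + 2)*(2*s + 3)*log(3) - 54*6**s*(s - 4)*(s + 2)*(2*s + 3)*log(3) - 54*6**s*(s - 4)*(s + 2)*(2*s + 3) - 2*6**s*(s + 2)*(2*s + 3)*(s**2 - 2*s + 1))/(162*2**s*(s - 4)*(s + 2)*(2*s + 3)*(s**2 - 2*s + 1))
  -3/2 < Re(s) < 4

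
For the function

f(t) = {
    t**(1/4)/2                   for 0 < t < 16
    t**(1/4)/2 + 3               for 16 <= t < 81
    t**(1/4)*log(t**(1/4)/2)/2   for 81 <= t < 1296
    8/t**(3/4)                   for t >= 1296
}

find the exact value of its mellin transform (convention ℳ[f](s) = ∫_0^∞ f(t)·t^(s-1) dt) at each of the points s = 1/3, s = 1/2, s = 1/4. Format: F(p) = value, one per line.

peel off the power substitution: sqrt(t)/2 on [0, 4); sqrt(t)/2 + 3 on [4, 9); sqrt(t)*log(sqrt(t)/2)/2 on [9, 36); …
undo the power substitution: t/2 on [0, 2); t/2 + 3 on [2, 3); t*log(t/2)/2 on [3, 6); …
undo the common scale on t: t on [0, 1); t + 3 on [1, 3/2); t*log(t) on [3/2, 3); …
slice at 16, 81, 1296, transform all 4 pieces, and sum them
segment 0 to 16 holds t**(1/4)/2; add its integral
over [16, 81), the kernel integral of (t**(1/4)/2 + 3) enters the sum
∫ t**(1/4)*log(t**(1/4)/2)/2·t^(s-1) over [81, 1296)
[1296, ∞) adds the kernel integral of 8/t**(3/4)

F(1/3) = -9328*6**(1/3)/735 - 18*2**(1/3) + 1863*3**(1/3)/49 + log(2**(54*3**(1/3)/7)*3**(-54*3**(1/3)/7 + 216*6**(1/3)/7))
F(1/2) = 34/3 + 18*log(2) + 126*log(3)
F(1/4) = 9*log(2) + 143/18 + 27*log(3)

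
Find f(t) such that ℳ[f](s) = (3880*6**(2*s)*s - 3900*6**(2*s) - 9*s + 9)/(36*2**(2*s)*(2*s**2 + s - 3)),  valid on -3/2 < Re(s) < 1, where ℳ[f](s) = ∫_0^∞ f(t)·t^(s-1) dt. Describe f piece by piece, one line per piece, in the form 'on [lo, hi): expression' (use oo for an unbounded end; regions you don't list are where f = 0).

back out the shared t-power: sqrt(t) on [0, 1/4); 2*sqrt(t) on [1/4, 9); t**(-2) on [9, ∞)
strip the power substitution: t on [0, 1/2); 2*t on [1/2, 3); t**(-4) on [3, ∞)
split f at 1/4, 9: ℳ[f](s) collects 3 kernel integrals
for t in [0, 1/4): the term is ∫ t**(3/2)·t^(s-1)
piece [1/4, 9): integrate 2*t**(3/2) against the kernel
∫ over [9, ∞) of 1/t·t^(s-1) joins the sum

on [0, 1/4): t**(3/2)
on [1/4, 9): 2*t**(3/2)
on [9, oo): 1/t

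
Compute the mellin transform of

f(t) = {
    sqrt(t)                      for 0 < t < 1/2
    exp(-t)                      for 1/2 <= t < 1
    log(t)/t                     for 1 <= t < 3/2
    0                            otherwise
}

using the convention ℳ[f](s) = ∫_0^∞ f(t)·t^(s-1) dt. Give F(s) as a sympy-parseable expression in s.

(3*2**s*(2*s + 1)*(s**2 - 2*s + 1)*uppergamma(s, 1/2) - 3*2**s*(2*s + 1)*(s**2 - 2*s + 1)*uppergamma(s, 1) + 3*2**s*(2*s + 1) + 3**s*s*(2*s + 1)*(-2*log(2) + 2*log(3)) - 2*3**s*(2*s + 1) + 3**s*(2*s + 1)*(-2*log(3) + 2*log(2)) + 3*sqrt(2)*(s**2 - 2*s + 1))/(3*2**s*(2*s + 1)*(s**2 - 2*s + 1))
  Re(s) > -1/2

linearity at 1/2, 1 turns ℳ[f](s) into 3 summed integrals
[0, 1/2) adds the kernel integral of sqrt(t)
for t in [1/2, 1): the term is ∫ exp(-t)·t^(s-1)
∫ over [1, 3/2) of log(t)/t·t^(s-1) joins the sum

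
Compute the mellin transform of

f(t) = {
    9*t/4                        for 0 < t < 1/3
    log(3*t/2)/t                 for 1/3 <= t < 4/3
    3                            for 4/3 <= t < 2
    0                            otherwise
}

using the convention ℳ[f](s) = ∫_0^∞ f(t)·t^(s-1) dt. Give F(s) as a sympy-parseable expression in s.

3**(1 - s)*(2**(2*s)*s*(s - 1)*(s + 1)*log(2) - 2**(2*s)*s*(s + 1) + 2**(2*s + 2)*(-s - 1)*(s - 1)**2 + 4*6**s*(s - 1)**2*(s + 1) + s*(s - 1)**2 + 4*s*(s - 1)*(s + 1)*log(2) + 4*s*(s + 1))/(4*s*(s - 1)**2*(s + 1))
  Re(s) > -1

remove the shared t-power first: 9*t**2/4 on [0, 1/3); log(3*t/2) on [1/3, 4/3); 3*t on [4/3, 2)
back out the common scale on t: t**2 on [0, 1/2); log(t) on [1/2, 2); 2*t on [2, 3)
f breaks at 1/3, 4/3 into 3 integrals to sum
segment [0, 1/3) carries 9*t/4; integrate it
over [1/3, 4/3), the kernel integral of log(3*t/2)/t enters the sum
∫ 3·t^(s-1) over [4/3, 2)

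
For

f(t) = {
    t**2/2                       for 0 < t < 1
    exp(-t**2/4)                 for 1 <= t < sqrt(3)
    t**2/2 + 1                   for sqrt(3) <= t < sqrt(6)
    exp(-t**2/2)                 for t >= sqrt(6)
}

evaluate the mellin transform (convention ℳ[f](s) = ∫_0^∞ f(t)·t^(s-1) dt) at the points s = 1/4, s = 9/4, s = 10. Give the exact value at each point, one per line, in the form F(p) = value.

F(1/4) = -14*3**(1/8)/3 - 2**(1/4)*uppergamma(1/8, 3/4)/2 + 2**(1/8)*uppergamma(1/8, 3)/2 + 2/9 + 2**(1/4)*uppergamma(1/8, 1/4)/2 + 16*6**(1/8)/3
F(9/4) = -122*3**(1/8)/51 - 2*2**(1/4)*uppergamma(9/8, 3/4) + 2**(1/8)*uppergamma(9/8, 3) + 2/17 + 2*2**(1/4)*uppergamma(9/8, 1/4) + 352*6**(1/8)/51
F(10) = -25986*exp(-3/4) + 6288*exp(-3) + 80009/30 + 15778*exp(-1/4)

back out the power substitution: t/2 on [0, 1); exp(-t/4) on [1, 3); t/2 + 1 on [3, 6); …
invert the common scale on t to get t on [0, 1/2); exp(-t/2) on [1/2, 3/2); t + 1 on [3/2, 3); …
linearity at 1, sqrt(3), sqrt(6) turns ℳ[f](s) into 4 summed integrals
on [0, 1): add ∫ t**2/2·t^(s-1) dt
∫ over [1, sqrt(3)) of exp(-t**2/4)·t^(s-1) joins the sum
on [sqrt(3), sqrt(6)): add ∫ (t**2/2 + 1)·t^(s-1) dt
∫ over [sqrt(6), ∞) of exp(-t**2/2)·t^(s-1) joins the sum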